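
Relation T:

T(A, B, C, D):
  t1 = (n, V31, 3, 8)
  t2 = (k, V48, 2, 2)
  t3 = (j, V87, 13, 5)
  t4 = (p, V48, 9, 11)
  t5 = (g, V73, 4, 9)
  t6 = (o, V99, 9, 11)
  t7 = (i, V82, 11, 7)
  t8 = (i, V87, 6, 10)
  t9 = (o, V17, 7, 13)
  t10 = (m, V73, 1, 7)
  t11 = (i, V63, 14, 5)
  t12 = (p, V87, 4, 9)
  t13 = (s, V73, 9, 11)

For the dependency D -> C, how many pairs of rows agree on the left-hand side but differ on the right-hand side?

D=5: violating pairs (3,11) — 1 pair.
D=11: all 3 rows agree on C — 0 pairs.
D=9: all 2 rows agree on C — 0 pairs.
D=7: violating pairs (7,10) — 1 pair.

2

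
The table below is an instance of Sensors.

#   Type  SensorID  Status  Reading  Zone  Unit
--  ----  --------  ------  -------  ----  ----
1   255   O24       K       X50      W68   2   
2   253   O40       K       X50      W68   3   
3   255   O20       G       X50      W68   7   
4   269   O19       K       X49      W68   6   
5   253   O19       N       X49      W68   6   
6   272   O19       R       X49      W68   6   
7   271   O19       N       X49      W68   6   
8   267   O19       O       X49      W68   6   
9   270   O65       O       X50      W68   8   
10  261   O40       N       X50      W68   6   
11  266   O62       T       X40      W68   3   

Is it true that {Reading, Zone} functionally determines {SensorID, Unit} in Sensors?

No

(Reading=X50, Zone=W68): rows 1, 2, 3, 9, 10 → {SensorID,Unit} takes values {(O24, 2), (O40, 3), (O20, 7), (O65, 8), (O40, 6)} — violation
(Reading=X49, Zone=W68): rows 4, 5, 6, 7, 8 → {SensorID,Unit} = (O19, 6), (O19, 6), (O19, 6), (O19, 6), (O19, 6) ✓
(Reading=X40, Zone=W68): row 11 → {SensorID,Unit} = (O62, 3) ✓
Two rows agree on {Reading, Zone} but differ on {SensorID, Unit}, so {Reading, Zone} -> {SensorID, Unit} does not hold.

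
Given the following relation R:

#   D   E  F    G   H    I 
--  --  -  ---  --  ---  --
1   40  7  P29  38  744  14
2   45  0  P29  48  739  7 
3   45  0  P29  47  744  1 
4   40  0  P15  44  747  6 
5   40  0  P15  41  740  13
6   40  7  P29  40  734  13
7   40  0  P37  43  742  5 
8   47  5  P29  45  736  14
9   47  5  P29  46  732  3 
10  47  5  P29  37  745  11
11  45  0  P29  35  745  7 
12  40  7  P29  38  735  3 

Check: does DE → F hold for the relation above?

(D=40, E=7): rows 1, 6, 12 → F = P29, P29, P29 ✓
(D=45, E=0): rows 2, 3, 11 → F = P29, P29, P29 ✓
(D=40, E=0): rows 4, 5, 7 → F takes values {P15, P37} — violation
(D=47, E=5): rows 8, 9, 10 → F = P29, P29, P29 ✓
Two rows agree on DE but differ on F, so DE → F does not hold.

No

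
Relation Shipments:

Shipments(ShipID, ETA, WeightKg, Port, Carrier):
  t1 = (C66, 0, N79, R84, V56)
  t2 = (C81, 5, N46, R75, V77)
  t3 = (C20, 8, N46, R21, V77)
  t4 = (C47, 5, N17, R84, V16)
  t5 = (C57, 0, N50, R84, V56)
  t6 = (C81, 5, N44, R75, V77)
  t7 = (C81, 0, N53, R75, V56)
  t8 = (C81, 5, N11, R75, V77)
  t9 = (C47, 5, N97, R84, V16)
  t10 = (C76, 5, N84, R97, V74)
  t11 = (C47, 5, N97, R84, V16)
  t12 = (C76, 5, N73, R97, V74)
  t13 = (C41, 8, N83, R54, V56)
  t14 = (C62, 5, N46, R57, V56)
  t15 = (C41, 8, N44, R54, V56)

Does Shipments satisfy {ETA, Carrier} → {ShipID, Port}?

(ETA=0, Carrier=V56): rows 1, 5, 7 → {ShipID,Port} takes values {(C66, R84), (C57, R84), (C81, R75)} — violation
(ETA=5, Carrier=V77): rows 2, 6, 8 → {ShipID,Port} = (C81, R75), (C81, R75), (C81, R75) ✓
(ETA=8, Carrier=V77): row 3 → {ShipID,Port} = (C20, R21) ✓
(ETA=5, Carrier=V16): rows 4, 9, 11 → {ShipID,Port} = (C47, R84), (C47, R84), (C47, R84) ✓
(ETA=5, Carrier=V74): rows 10, 12 → {ShipID,Port} = (C76, R97), (C76, R97) ✓
(ETA=8, Carrier=V56): rows 13, 15 → {ShipID,Port} = (C41, R54), (C41, R54) ✓
(ETA=5, Carrier=V56): row 14 → {ShipID,Port} = (C62, R57) ✓
Two rows agree on {ETA, Carrier} but differ on {ShipID, Port}, so {ETA, Carrier} → {ShipID, Port} does not hold.

No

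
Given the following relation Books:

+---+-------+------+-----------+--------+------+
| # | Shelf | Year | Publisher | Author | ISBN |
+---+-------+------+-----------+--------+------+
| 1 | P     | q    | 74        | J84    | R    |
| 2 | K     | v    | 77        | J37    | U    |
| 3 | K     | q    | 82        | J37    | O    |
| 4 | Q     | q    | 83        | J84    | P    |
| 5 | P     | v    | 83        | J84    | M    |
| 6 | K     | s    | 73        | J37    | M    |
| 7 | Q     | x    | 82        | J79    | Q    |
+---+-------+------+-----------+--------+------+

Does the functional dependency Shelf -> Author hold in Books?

No

Shelf=P: rows 1, 5 → Author = J84, J84 ✓
Shelf=K: rows 2, 3, 6 → Author = J37, J37, J37 ✓
Shelf=Q: rows 4, 7 → Author takes values {J84, J79} — violation
Two rows agree on Shelf but differ on Author, so Shelf -> Author does not hold.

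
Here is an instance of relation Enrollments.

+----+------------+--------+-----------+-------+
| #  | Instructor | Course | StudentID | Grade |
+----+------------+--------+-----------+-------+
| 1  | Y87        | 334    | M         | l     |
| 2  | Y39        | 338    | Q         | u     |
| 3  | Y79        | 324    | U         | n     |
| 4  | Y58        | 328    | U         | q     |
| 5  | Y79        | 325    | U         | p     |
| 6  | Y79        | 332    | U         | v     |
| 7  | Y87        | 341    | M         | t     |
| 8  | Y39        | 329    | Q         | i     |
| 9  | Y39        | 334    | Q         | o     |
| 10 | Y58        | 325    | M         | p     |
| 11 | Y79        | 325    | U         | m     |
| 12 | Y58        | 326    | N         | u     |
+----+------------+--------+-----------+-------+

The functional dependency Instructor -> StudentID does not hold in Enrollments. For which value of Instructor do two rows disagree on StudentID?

Instructor=Y87: rows 1, 7 → StudentID = M, M ✓
Instructor=Y39: rows 2, 8, 9 → StudentID = Q, Q, Q ✓
Instructor=Y79: rows 3, 5, 6, 11 → StudentID = U, U, U, U ✓
Instructor=Y58: rows 4, 10, 12 → StudentID takes values {U, M, N} — violation
The only Instructor value with inconsistent StudentID is Instructor=Y58.

Y58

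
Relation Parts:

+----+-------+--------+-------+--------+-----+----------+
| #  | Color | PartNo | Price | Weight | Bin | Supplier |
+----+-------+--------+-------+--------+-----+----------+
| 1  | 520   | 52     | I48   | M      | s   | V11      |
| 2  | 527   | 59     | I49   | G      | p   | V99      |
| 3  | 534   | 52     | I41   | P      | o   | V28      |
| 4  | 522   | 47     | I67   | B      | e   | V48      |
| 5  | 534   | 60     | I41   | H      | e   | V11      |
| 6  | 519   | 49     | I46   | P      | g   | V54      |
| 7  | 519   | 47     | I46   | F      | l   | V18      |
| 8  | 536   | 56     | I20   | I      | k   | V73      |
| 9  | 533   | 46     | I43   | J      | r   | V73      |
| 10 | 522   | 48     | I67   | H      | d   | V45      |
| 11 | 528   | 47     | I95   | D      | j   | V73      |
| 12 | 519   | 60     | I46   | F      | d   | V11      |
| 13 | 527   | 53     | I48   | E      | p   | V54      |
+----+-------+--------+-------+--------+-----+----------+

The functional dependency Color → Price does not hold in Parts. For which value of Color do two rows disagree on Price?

Color=520: row 1 → Price = I48 ✓
Color=527: rows 2, 13 → Price takes values {I49, I48} — violation
Color=534: rows 3, 5 → Price = I41, I41 ✓
Color=522: rows 4, 10 → Price = I67, I67 ✓
Color=519: rows 6, 7, 12 → Price = I46, I46, I46 ✓
Color=536: row 8 → Price = I20 ✓
Color=533: row 9 → Price = I43 ✓
Color=528: row 11 → Price = I95 ✓
The only Color value with inconsistent Price is Color=527.

527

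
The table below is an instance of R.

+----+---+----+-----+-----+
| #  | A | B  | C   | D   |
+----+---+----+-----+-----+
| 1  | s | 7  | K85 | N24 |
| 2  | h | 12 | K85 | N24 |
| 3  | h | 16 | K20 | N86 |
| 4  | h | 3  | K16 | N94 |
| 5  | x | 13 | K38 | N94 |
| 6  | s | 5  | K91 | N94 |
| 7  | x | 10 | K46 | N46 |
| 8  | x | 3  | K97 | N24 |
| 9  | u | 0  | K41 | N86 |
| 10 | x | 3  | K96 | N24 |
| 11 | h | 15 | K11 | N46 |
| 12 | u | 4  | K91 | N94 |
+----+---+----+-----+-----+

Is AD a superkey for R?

No

Rows 8 and 10 have the same AD value (A=x, D=N24) but are distinct tuples, so AD does not determine every attribute — not a superkey.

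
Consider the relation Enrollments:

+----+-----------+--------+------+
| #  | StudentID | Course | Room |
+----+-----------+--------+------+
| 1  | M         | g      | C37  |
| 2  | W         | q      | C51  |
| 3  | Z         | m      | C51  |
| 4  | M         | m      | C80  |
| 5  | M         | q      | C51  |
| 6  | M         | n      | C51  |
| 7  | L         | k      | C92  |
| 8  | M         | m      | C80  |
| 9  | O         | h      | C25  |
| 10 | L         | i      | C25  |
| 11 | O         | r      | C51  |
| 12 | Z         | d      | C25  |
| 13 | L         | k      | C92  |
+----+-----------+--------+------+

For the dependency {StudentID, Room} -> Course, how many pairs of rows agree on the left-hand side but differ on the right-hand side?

(StudentID=M, Room=C80): all 2 rows agree on Course — 0 pairs.
(StudentID=M, Room=C51): violating pairs (5,6) — 1 pair.
(StudentID=L, Room=C92): all 2 rows agree on Course — 0 pairs.

1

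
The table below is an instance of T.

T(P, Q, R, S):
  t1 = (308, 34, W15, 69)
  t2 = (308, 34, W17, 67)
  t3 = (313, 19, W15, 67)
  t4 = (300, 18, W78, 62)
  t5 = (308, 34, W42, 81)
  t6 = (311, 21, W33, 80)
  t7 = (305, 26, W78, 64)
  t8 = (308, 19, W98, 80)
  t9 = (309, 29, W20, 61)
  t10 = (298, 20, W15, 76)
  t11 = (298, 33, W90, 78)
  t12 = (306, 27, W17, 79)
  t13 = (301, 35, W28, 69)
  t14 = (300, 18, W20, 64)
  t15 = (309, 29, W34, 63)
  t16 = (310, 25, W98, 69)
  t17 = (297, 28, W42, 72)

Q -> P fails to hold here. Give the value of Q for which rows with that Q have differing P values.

Q=34: rows 1, 2, 5 → P = 308, 308, 308 ✓
Q=19: rows 3, 8 → P takes values {313, 308} — violation
Q=18: rows 4, 14 → P = 300, 300 ✓
Q=21: row 6 → P = 311 ✓
Q=26: row 7 → P = 305 ✓
Q=29: rows 9, 15 → P = 309, 309 ✓
Q=20: row 10 → P = 298 ✓
Q=33: row 11 → P = 298 ✓
Q=27: row 12 → P = 306 ✓
Q=35: row 13 → P = 301 ✓
Q=25: row 16 → P = 310 ✓
Q=28: row 17 → P = 297 ✓
The only Q value with inconsistent P is Q=19.

19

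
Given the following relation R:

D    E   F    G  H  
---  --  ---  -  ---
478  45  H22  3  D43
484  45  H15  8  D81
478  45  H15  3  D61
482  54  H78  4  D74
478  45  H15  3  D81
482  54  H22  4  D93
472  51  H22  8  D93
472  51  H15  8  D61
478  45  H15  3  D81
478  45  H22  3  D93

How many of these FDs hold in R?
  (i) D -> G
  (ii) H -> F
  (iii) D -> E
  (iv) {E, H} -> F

(i) D -> G: every LHS value maps to a single RHS value — holds.
(ii) H -> F: every LHS value maps to a single RHS value — holds.
(iii) D -> E: every LHS value maps to a single RHS value — holds.
(iv) {E, H} -> F: every LHS value maps to a single RHS value — holds.
4 of the 4 dependencies hold.

4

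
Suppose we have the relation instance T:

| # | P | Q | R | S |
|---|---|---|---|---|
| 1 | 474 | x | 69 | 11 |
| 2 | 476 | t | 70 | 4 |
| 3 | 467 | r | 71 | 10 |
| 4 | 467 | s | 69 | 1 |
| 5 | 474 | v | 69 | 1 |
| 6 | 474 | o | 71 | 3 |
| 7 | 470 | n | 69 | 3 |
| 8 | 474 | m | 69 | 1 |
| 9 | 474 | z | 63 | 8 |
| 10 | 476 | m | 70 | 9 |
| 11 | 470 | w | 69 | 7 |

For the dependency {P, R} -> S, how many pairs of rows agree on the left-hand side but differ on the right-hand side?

4

(P=474, R=69): violating pairs (1,5), (1,8) — 2 pairs.
(P=476, R=70): violating pairs (2,10) — 1 pair.
(P=470, R=69): violating pairs (7,11) — 1 pair.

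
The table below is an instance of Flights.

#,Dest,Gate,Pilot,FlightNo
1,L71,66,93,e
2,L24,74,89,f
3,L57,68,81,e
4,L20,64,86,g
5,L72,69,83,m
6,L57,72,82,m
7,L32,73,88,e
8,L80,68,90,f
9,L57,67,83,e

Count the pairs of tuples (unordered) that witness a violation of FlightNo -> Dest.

FlightNo=e: violating pairs (1,3), (1,7), (1,9), (3,7), (7,9) — 5 pairs.
FlightNo=f: violating pairs (2,8) — 1 pair.
FlightNo=m: violating pairs (5,6) — 1 pair.

7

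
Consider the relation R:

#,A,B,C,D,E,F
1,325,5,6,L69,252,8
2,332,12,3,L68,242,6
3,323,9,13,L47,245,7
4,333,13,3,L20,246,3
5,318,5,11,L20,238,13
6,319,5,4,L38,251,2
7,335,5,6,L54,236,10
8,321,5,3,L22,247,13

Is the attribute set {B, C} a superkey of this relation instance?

Rows 1 and 7 have the same {B, C} value (B=5, C=6) but are distinct tuples, so {B, C} does not determine every attribute — not a superkey.

No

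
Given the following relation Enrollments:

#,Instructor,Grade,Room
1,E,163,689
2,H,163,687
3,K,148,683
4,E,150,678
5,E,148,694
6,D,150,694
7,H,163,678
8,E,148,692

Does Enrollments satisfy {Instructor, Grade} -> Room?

(Instructor=E, Grade=163): row 1 → Room = 689 ✓
(Instructor=H, Grade=163): rows 2, 7 → Room takes values {687, 678} — violation
(Instructor=K, Grade=148): row 3 → Room = 683 ✓
(Instructor=E, Grade=150): row 4 → Room = 678 ✓
(Instructor=E, Grade=148): rows 5, 8 → Room takes values {694, 692} — violation
(Instructor=D, Grade=150): row 6 → Room = 694 ✓
Two rows agree on {Instructor, Grade} but differ on Room, so {Instructor, Grade} -> Room does not hold.

No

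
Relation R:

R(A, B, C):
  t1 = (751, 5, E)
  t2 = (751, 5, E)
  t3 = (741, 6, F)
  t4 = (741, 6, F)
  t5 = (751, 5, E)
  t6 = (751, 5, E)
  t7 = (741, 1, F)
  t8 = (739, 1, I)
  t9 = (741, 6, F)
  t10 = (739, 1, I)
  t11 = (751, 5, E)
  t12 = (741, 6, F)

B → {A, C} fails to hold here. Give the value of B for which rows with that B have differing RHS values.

B=5: rows 1, 2, 5, 6, 11 → {A,C} = (751, E), (751, E), (751, E), (751, E), (751, E) ✓
B=6: rows 3, 4, 9, 12 → {A,C} = (741, F), (741, F), (741, F), (741, F) ✓
B=1: rows 7, 8, 10 → {A,C} takes values {(741, F), (739, I)} — violation
The only B value with inconsistent RHS is B=1.

1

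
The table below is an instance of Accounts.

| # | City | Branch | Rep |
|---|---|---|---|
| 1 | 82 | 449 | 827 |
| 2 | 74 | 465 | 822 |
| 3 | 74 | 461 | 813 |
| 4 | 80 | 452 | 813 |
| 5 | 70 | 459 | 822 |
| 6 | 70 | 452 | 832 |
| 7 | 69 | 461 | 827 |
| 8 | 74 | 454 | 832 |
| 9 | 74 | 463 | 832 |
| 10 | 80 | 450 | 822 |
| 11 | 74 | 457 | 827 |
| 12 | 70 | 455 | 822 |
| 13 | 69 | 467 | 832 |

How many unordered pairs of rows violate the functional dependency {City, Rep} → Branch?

(City=70, Rep=822): violating pairs (5,12) — 1 pair.
(City=74, Rep=832): violating pairs (8,9) — 1 pair.

2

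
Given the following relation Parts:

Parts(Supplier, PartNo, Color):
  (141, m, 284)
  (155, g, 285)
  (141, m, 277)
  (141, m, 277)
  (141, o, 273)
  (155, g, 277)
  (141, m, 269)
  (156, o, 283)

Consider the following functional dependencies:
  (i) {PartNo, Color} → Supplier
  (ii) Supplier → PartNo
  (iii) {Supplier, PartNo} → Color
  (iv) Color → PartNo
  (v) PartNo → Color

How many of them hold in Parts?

(i) {PartNo, Color} → Supplier: every LHS value maps to a single RHS value — holds.
(ii) Supplier → PartNo: Supplier=141: 5 rows → PartNo takes values {m, o} — violation — fails.
(iii) {Supplier, PartNo} → Color: (Supplier=141, PartNo=m): 4 rows → Color takes values {284, 277, 269} — violation; (Supplier=155, PartNo=g): 2 rows → Color takes values {285, 277} — violation — fails.
(iv) Color → PartNo: Color=277: 3 rows → PartNo takes values {m, g} — violation — fails.
(v) PartNo → Color: PartNo=m: 4 rows → Color takes values {284, 277, 269} — violation; PartNo=g: 2 rows → Color takes values {285, 277} — violation; PartNo=o: 2 rows → Color takes values {273, 283} — violation — fails.
1 of the 5 dependencies holds.

1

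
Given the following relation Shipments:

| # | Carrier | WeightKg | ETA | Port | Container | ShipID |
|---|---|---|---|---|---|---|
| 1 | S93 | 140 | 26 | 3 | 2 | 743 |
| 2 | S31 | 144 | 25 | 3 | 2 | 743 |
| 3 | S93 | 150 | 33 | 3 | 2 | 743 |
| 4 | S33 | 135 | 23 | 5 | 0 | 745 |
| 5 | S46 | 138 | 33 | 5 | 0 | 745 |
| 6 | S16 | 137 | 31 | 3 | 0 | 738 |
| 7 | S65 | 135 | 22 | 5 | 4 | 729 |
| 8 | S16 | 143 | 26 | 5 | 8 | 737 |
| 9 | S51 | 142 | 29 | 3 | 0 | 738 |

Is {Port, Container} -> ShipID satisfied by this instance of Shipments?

(Port=3, Container=2): rows 1, 2, 3 → ShipID = 743, 743, 743 ✓
(Port=5, Container=0): rows 4, 5 → ShipID = 745, 745 ✓
(Port=3, Container=0): rows 6, 9 → ShipID = 738, 738 ✓
(Port=5, Container=4): row 7 → ShipID = 729 ✓
(Port=5, Container=8): row 8 → ShipID = 737 ✓
Every {Port, Container} value is associated with a single ShipID value, so {Port, Container} -> ShipID holds.

Yes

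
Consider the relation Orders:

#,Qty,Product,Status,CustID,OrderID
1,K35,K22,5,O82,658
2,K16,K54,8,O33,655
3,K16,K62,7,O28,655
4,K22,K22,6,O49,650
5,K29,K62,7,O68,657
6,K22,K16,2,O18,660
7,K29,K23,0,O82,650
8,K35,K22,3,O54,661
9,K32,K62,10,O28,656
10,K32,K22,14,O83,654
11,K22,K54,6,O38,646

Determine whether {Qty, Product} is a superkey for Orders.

Rows 1 and 8 have the same {Qty, Product} value (Qty=K35, Product=K22) but are distinct tuples, so {Qty, Product} does not determine every attribute — not a superkey.

No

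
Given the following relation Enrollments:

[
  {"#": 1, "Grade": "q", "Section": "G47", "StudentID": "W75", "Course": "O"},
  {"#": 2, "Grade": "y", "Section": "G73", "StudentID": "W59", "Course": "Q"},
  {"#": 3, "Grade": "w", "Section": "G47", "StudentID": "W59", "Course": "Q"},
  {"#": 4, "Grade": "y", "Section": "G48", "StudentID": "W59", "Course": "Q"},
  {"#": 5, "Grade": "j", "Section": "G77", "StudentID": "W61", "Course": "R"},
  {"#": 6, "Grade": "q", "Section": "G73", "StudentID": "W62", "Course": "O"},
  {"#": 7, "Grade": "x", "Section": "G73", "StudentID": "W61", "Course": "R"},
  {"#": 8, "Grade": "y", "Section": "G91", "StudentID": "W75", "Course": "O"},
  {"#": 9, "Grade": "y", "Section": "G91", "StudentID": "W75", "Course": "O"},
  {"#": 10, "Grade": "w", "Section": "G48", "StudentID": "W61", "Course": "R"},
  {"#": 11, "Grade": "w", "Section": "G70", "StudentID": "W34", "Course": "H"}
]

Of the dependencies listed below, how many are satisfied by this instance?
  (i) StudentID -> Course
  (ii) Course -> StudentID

1

(i) StudentID -> Course: every LHS value maps to a single RHS value — holds.
(ii) Course -> StudentID: Course=O: rows 1, 6, 8, 9 → StudentID takes values {W75, W62} — violation — fails.
1 of the 2 dependencies holds.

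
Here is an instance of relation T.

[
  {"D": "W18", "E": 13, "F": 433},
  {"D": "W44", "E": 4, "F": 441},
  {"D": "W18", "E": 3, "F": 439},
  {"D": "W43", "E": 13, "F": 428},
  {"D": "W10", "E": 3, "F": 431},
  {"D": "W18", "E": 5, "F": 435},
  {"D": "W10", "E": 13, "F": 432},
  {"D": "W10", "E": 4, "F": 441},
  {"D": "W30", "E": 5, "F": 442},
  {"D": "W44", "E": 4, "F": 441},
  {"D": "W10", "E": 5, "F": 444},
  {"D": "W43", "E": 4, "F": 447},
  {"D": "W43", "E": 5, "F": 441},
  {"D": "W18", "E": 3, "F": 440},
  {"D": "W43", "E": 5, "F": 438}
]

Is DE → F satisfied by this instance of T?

No

(D=W18, E=13): 1 row → F = 433 ✓
(D=W44, E=4): 2 rows → F = 441, 441 ✓
(D=W18, E=3): 2 rows → F takes values {439, 440} — violation
(D=W43, E=13): 1 row → F = 428 ✓
(D=W10, E=3): 1 row → F = 431 ✓
(D=W18, E=5): 1 row → F = 435 ✓
(D=W10, E=13): 1 row → F = 432 ✓
(D=W10, E=4): 1 row → F = 441 ✓
(D=W30, E=5): 1 row → F = 442 ✓
(D=W10, E=5): 1 row → F = 444 ✓
(D=W43, E=4): 1 row → F = 447 ✓
(D=W43, E=5): 2 rows → F takes values {441, 438} — violation
Two rows agree on DE but differ on F, so DE → F does not hold.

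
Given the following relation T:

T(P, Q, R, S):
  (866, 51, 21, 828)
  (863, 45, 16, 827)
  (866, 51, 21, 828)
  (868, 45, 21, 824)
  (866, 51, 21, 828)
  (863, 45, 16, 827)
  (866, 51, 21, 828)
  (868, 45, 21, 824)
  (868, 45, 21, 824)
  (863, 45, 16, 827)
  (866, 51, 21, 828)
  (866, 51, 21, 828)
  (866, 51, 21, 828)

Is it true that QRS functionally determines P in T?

(Q=51, R=21, S=828): 7 rows → P = 866, 866, 866, 866, 866, 866, 866 ✓
(Q=45, R=16, S=827): 3 rows → P = 863, 863, 863 ✓
(Q=45, R=21, S=824): 3 rows → P = 868, 868, 868 ✓
Every QRS value is associated with a single P value, so QRS -> P holds.

Yes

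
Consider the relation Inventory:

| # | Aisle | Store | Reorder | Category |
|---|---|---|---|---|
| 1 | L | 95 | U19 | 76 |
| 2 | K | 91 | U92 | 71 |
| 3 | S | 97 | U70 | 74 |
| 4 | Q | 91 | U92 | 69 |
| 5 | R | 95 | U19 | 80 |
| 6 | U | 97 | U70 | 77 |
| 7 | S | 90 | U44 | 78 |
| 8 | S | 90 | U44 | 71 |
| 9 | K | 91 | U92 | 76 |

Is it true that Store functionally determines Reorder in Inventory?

Store=95: rows 1, 5 → Reorder = U19, U19 ✓
Store=91: rows 2, 4, 9 → Reorder = U92, U92, U92 ✓
Store=97: rows 3, 6 → Reorder = U70, U70 ✓
Store=90: rows 7, 8 → Reorder = U44, U44 ✓
Every Store value is associated with a single Reorder value, so Store -> Reorder holds.

Yes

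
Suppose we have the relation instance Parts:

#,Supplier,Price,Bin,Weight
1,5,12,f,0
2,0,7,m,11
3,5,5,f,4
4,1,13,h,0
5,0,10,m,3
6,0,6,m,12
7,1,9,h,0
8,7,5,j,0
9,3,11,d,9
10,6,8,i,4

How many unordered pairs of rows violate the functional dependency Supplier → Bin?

Supplier=5: all 2 rows agree on Bin — 0 pairs.
Supplier=0: all 3 rows agree on Bin — 0 pairs.
Supplier=1: all 2 rows agree on Bin — 0 pairs.

0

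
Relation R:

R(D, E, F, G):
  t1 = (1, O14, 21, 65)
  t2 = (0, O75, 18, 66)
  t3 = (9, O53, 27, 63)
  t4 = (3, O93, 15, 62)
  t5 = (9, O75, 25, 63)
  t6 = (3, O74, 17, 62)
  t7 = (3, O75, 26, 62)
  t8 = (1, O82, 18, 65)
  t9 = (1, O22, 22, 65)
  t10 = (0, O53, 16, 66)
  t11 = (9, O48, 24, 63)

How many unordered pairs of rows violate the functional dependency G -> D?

0

G=65: all 3 rows agree on D — 0 pairs.
G=66: all 2 rows agree on D — 0 pairs.
G=63: all 3 rows agree on D — 0 pairs.
G=62: all 3 rows agree on D — 0 pairs.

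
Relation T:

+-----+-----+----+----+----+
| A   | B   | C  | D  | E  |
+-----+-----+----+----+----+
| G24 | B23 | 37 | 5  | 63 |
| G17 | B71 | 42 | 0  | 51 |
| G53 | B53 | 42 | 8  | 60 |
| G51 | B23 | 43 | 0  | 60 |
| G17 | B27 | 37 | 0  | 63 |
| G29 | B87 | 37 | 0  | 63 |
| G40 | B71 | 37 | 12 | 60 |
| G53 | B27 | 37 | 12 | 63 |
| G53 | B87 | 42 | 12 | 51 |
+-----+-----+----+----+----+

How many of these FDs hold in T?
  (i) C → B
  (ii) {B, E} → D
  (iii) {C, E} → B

0

(i) C → B: C=37: 5 rows → B takes values {B23, B27, B87, B71} — violation; C=42: 3 rows → B takes values {B71, B53, B87} — violation — fails.
(ii) {B, E} → D: (B=B27, E=63): 2 rows → D takes values {0, 12} — violation — fails.
(iii) {C, E} → B: (C=37, E=63): 4 rows → B takes values {B23, B27, B87} — violation; (C=42, E=51): 2 rows → B takes values {B71, B87} — violation — fails.
None of the 3 dependencies hold.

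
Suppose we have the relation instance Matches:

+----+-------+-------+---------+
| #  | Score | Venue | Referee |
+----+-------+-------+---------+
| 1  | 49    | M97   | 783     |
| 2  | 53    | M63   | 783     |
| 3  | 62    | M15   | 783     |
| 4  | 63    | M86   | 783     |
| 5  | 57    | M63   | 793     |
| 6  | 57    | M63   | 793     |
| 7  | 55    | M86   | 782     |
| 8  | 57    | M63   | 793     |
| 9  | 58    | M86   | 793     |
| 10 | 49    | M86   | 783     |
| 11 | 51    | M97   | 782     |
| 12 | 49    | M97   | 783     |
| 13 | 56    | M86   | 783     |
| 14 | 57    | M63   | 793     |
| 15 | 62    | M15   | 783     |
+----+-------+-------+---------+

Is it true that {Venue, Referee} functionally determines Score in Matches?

(Venue=M97, Referee=783): rows 1, 12 → Score = 49, 49 ✓
(Venue=M63, Referee=783): row 2 → Score = 53 ✓
(Venue=M15, Referee=783): rows 3, 15 → Score = 62, 62 ✓
(Venue=M86, Referee=783): rows 4, 10, 13 → Score takes values {63, 49, 56} — violation
(Venue=M63, Referee=793): rows 5, 6, 8, 14 → Score = 57, 57, 57, 57 ✓
(Venue=M86, Referee=782): row 7 → Score = 55 ✓
(Venue=M86, Referee=793): row 9 → Score = 58 ✓
(Venue=M97, Referee=782): row 11 → Score = 51 ✓
Two rows agree on {Venue, Referee} but differ on Score, so {Venue, Referee} → Score does not hold.

No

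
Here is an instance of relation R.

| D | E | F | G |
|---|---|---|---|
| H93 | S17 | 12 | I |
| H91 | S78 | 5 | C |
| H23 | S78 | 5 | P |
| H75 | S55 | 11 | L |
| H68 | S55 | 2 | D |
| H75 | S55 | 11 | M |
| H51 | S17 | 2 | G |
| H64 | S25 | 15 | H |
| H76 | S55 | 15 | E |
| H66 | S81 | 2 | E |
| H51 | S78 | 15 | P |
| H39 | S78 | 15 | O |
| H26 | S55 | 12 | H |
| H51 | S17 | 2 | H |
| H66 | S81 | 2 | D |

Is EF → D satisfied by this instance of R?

No

(E=S17, F=12): 1 row → D = H93 ✓
(E=S78, F=5): 2 rows → D takes values {H91, H23} — violation
(E=S55, F=11): 2 rows → D = H75, H75 ✓
(E=S55, F=2): 1 row → D = H68 ✓
(E=S17, F=2): 2 rows → D = H51, H51 ✓
(E=S25, F=15): 1 row → D = H64 ✓
(E=S55, F=15): 1 row → D = H76 ✓
(E=S81, F=2): 2 rows → D = H66, H66 ✓
(E=S78, F=15): 2 rows → D takes values {H51, H39} — violation
(E=S55, F=12): 1 row → D = H26 ✓
Two rows agree on EF but differ on D, so EF → D does not hold.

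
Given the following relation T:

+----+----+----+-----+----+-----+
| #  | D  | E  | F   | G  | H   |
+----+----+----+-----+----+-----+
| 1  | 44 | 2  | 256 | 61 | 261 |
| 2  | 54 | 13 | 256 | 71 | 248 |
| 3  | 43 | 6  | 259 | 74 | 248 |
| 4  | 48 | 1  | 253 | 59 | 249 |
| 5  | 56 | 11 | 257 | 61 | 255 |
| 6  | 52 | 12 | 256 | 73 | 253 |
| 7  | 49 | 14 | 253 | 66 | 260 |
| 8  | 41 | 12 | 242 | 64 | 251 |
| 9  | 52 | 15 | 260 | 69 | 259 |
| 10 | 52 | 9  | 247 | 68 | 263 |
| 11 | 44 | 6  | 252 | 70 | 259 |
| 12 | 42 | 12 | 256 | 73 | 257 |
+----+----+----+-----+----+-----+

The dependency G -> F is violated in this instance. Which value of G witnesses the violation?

61

G=61: rows 1, 5 → F takes values {256, 257} — violation
G=71: row 2 → F = 256 ✓
G=74: row 3 → F = 259 ✓
G=59: row 4 → F = 253 ✓
G=73: rows 6, 12 → F = 256, 256 ✓
G=66: row 7 → F = 253 ✓
G=64: row 8 → F = 242 ✓
G=69: row 9 → F = 260 ✓
G=68: row 10 → F = 247 ✓
G=70: row 11 → F = 252 ✓
The only G value with inconsistent F is G=61.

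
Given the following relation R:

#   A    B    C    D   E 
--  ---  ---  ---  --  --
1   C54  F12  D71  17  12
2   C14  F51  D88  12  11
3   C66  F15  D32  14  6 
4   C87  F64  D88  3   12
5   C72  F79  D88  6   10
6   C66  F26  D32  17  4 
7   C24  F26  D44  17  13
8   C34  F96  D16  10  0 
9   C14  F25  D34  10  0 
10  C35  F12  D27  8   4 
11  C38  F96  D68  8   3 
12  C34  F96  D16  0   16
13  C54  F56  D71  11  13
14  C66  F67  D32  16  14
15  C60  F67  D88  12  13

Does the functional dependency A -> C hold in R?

No

A=C54: rows 1, 13 → C = D71, D71 ✓
A=C14: rows 2, 9 → C takes values {D88, D34} — violation
A=C66: rows 3, 6, 14 → C = D32, D32, D32 ✓
A=C87: row 4 → C = D88 ✓
A=C72: row 5 → C = D88 ✓
A=C24: row 7 → C = D44 ✓
A=C34: rows 8, 12 → C = D16, D16 ✓
A=C35: row 10 → C = D27 ✓
A=C38: row 11 → C = D68 ✓
A=C60: row 15 → C = D88 ✓
Two rows agree on A but differ on C, so A -> C does not hold.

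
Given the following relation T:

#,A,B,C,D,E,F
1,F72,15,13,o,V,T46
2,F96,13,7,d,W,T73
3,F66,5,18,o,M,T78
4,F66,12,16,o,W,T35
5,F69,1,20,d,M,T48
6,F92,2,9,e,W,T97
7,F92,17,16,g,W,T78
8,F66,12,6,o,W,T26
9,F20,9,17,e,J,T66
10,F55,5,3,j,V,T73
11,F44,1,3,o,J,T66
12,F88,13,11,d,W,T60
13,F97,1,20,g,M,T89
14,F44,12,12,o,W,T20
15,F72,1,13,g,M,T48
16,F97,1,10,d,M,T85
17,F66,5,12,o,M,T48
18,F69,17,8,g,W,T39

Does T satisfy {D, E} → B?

Yes

(D=o, E=V): row 1 → B = 15 ✓
(D=d, E=W): rows 2, 12 → B = 13, 13 ✓
(D=o, E=M): rows 3, 17 → B = 5, 5 ✓
(D=o, E=W): rows 4, 8, 14 → B = 12, 12, 12 ✓
(D=d, E=M): rows 5, 16 → B = 1, 1 ✓
(D=e, E=W): row 6 → B = 2 ✓
(D=g, E=W): rows 7, 18 → B = 17, 17 ✓
(D=e, E=J): row 9 → B = 9 ✓
(D=j, E=V): row 10 → B = 5 ✓
(D=o, E=J): row 11 → B = 1 ✓
(D=g, E=M): rows 13, 15 → B = 1, 1 ✓
Every {D, E} value is associated with a single B value, so {D, E} → B holds.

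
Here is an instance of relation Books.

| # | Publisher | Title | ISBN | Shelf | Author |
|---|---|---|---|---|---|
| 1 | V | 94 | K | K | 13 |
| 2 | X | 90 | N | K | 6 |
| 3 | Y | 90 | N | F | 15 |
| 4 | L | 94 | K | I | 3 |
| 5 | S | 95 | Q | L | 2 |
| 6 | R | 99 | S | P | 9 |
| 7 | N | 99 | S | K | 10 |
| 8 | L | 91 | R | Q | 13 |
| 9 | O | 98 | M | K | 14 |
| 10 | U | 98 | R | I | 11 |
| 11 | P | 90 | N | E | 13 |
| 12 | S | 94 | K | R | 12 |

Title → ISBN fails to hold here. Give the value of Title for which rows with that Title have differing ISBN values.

98

Title=94: rows 1, 4, 12 → ISBN = K, K, K ✓
Title=90: rows 2, 3, 11 → ISBN = N, N, N ✓
Title=95: row 5 → ISBN = Q ✓
Title=99: rows 6, 7 → ISBN = S, S ✓
Title=91: row 8 → ISBN = R ✓
Title=98: rows 9, 10 → ISBN takes values {M, R} — violation
The only Title value with inconsistent ISBN is Title=98.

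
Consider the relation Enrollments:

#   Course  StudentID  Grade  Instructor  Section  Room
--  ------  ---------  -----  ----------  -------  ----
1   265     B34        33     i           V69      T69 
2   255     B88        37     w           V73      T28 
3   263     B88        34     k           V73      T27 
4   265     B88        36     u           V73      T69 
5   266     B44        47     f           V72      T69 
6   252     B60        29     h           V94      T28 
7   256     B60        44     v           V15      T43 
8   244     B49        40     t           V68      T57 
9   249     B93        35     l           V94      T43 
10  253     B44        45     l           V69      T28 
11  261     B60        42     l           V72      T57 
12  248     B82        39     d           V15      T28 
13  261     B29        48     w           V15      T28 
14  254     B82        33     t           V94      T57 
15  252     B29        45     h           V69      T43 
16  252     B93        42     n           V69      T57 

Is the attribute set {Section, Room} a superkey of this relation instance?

Rows 12 and 13 have the same {Section, Room} value (Section=V15, Room=T28) but are distinct tuples, so {Section, Room} does not determine every attribute — not a superkey.

No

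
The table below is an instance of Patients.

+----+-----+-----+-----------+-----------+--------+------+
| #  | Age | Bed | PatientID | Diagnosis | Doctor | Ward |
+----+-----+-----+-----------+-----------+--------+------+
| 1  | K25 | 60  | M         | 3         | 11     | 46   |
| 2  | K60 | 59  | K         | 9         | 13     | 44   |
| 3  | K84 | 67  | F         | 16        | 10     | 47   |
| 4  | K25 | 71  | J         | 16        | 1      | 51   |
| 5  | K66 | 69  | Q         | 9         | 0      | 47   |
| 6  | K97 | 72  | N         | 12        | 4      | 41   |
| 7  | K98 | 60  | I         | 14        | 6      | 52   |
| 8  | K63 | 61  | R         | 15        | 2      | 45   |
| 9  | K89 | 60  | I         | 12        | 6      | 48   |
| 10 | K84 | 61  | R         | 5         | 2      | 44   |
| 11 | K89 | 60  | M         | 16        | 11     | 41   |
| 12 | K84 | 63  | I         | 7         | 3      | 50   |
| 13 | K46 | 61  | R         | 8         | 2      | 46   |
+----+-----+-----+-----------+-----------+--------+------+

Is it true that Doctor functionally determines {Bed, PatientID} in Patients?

Yes

Doctor=11: rows 1, 11 → {Bed,PatientID} = (60, M), (60, M) ✓
Doctor=13: row 2 → {Bed,PatientID} = (59, K) ✓
Doctor=10: row 3 → {Bed,PatientID} = (67, F) ✓
Doctor=1: row 4 → {Bed,PatientID} = (71, J) ✓
Doctor=0: row 5 → {Bed,PatientID} = (69, Q) ✓
Doctor=4: row 6 → {Bed,PatientID} = (72, N) ✓
Doctor=6: rows 7, 9 → {Bed,PatientID} = (60, I), (60, I) ✓
Doctor=2: rows 8, 10, 13 → {Bed,PatientID} = (61, R), (61, R), (61, R) ✓
Doctor=3: row 12 → {Bed,PatientID} = (63, I) ✓
Every Doctor value is associated with a single {Bed, PatientID} value, so Doctor -> {Bed, PatientID} holds.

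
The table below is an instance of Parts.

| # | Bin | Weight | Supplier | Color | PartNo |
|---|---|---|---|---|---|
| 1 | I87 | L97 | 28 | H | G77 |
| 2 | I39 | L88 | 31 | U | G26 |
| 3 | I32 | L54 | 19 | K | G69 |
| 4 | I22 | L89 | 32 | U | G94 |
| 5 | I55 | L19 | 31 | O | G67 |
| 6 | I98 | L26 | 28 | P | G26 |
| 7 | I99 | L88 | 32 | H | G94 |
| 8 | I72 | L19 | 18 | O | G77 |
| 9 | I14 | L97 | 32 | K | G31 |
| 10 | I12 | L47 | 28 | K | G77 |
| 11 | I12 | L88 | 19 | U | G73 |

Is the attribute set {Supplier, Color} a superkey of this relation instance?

All 11 rows have distinct {Supplier, Color} values, so {Supplier, Color} → (all attributes) holds and {Supplier, Color} is a superkey.

Yes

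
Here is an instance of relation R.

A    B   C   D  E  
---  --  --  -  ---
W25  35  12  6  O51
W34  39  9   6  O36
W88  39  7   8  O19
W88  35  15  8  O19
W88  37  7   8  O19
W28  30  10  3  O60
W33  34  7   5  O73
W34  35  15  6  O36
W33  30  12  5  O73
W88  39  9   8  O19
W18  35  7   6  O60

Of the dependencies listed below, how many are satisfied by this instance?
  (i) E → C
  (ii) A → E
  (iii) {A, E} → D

(i) E → C: E=O36: 2 rows → C takes values {9, 15} — violation; E=O19: 4 rows → C takes values {7, 15, 9} — violation; E=O60: 2 rows → C takes values {10, 7} — violation; E=O73: 2 rows → C takes values {7, 12} — violation — fails.
(ii) A → E: every LHS value maps to a single RHS value — holds.
(iii) {A, E} → D: every LHS value maps to a single RHS value — holds.
2 of the 3 dependencies hold.

2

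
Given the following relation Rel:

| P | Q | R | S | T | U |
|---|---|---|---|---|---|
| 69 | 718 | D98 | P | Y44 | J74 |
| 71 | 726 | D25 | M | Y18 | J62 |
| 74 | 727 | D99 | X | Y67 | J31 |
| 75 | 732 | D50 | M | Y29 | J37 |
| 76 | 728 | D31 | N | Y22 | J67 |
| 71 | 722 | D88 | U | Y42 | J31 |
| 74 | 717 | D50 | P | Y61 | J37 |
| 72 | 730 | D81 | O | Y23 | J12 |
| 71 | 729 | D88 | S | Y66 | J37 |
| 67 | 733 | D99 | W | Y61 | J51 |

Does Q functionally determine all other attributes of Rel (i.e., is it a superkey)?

Yes

All 10 rows have distinct Q values, so Q → (all attributes) holds and Q is a superkey.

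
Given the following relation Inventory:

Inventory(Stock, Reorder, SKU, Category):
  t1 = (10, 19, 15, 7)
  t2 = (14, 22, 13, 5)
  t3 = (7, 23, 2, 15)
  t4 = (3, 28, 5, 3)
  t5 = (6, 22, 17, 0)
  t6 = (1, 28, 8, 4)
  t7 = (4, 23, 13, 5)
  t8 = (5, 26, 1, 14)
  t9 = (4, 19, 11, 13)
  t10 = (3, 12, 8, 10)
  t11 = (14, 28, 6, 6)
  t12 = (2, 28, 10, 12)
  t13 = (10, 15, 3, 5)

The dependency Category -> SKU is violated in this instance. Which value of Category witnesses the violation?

5

Category=7: row 1 → SKU = 15 ✓
Category=5: rows 2, 7, 13 → SKU takes values {13, 3} — violation
Category=15: row 3 → SKU = 2 ✓
Category=3: row 4 → SKU = 5 ✓
Category=0: row 5 → SKU = 17 ✓
Category=4: row 6 → SKU = 8 ✓
Category=14: row 8 → SKU = 1 ✓
Category=13: row 9 → SKU = 11 ✓
Category=10: row 10 → SKU = 8 ✓
Category=6: row 11 → SKU = 6 ✓
Category=12: row 12 → SKU = 10 ✓
The only Category value with inconsistent SKU is Category=5.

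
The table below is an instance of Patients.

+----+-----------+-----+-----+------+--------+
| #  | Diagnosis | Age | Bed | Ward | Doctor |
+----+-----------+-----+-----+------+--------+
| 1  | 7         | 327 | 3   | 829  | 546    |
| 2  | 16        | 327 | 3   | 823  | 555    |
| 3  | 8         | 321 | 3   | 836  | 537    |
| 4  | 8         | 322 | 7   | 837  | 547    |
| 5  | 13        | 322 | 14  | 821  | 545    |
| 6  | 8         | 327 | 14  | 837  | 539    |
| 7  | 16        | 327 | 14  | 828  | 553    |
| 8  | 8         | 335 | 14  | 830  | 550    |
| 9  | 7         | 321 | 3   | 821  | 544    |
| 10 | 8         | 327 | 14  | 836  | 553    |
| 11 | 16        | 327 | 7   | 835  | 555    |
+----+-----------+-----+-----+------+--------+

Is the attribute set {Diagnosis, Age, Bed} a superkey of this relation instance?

Rows 6 and 10 have the same {Diagnosis, Age, Bed} value (Diagnosis=8, Age=327, Bed=14) but are distinct tuples, so {Diagnosis, Age, Bed} does not determine every attribute — not a superkey.

No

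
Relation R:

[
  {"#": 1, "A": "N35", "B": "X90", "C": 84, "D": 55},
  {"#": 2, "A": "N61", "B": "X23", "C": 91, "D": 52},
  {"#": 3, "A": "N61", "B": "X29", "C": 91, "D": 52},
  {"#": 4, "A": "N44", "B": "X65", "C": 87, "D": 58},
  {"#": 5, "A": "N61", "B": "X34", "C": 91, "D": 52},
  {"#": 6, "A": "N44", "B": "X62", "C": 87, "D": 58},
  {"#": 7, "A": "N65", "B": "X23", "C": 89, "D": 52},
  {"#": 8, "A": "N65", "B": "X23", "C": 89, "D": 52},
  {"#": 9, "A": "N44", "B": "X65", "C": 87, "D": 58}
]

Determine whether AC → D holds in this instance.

Yes

(A=N35, C=84): row 1 → D = 55 ✓
(A=N61, C=91): rows 2, 3, 5 → D = 52, 52, 52 ✓
(A=N44, C=87): rows 4, 6, 9 → D = 58, 58, 58 ✓
(A=N65, C=89): rows 7, 8 → D = 52, 52 ✓
Every AC value is associated with a single D value, so AC → D holds.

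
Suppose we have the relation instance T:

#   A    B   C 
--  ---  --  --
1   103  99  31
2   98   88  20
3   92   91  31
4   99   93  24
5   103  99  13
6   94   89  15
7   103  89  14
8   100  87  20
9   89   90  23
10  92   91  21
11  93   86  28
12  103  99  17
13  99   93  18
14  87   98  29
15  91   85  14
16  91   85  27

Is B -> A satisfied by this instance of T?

B=99: rows 1, 5, 12 → A = 103, 103, 103 ✓
B=88: row 2 → A = 98 ✓
B=91: rows 3, 10 → A = 92, 92 ✓
B=93: rows 4, 13 → A = 99, 99 ✓
B=89: rows 6, 7 → A takes values {94, 103} — violation
B=87: row 8 → A = 100 ✓
B=90: row 9 → A = 89 ✓
B=86: row 11 → A = 93 ✓
B=98: row 14 → A = 87 ✓
B=85: rows 15, 16 → A = 91, 91 ✓
Two rows agree on B but differ on A, so B -> A does not hold.

No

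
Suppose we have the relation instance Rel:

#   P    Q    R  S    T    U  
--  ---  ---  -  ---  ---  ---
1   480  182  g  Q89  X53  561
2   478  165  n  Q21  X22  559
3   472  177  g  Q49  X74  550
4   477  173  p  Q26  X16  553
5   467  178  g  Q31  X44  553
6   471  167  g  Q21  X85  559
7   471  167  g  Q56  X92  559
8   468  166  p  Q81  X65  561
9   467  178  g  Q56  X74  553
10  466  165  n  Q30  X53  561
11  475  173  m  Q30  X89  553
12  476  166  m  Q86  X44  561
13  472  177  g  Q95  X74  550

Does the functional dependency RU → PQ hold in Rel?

Yes

(R=g, U=561): row 1 → {P,Q} = (480, 182) ✓
(R=n, U=559): row 2 → {P,Q} = (478, 165) ✓
(R=g, U=550): rows 3, 13 → {P,Q} = (472, 177), (472, 177) ✓
(R=p, U=553): row 4 → {P,Q} = (477, 173) ✓
(R=g, U=553): rows 5, 9 → {P,Q} = (467, 178), (467, 178) ✓
(R=g, U=559): rows 6, 7 → {P,Q} = (471, 167), (471, 167) ✓
(R=p, U=561): row 8 → {P,Q} = (468, 166) ✓
(R=n, U=561): row 10 → {P,Q} = (466, 165) ✓
(R=m, U=553): row 11 → {P,Q} = (475, 173) ✓
(R=m, U=561): row 12 → {P,Q} = (476, 166) ✓
Every RU value is associated with a single PQ value, so RU → PQ holds.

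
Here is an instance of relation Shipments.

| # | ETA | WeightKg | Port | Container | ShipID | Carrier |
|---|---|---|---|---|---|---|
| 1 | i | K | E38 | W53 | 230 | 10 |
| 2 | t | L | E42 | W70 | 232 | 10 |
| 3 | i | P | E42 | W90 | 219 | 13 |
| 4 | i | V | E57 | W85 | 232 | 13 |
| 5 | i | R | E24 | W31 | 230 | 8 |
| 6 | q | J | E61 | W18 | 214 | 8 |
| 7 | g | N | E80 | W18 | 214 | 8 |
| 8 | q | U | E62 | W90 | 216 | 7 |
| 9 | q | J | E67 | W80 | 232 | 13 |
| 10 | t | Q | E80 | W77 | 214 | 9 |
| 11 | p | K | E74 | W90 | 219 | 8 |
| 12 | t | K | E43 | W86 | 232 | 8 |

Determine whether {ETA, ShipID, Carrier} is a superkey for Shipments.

Yes

All 12 rows have distinct {ETA, ShipID, Carrier} values, so {ETA, ShipID, Carrier} → (all attributes) holds and {ETA, ShipID, Carrier} is a superkey.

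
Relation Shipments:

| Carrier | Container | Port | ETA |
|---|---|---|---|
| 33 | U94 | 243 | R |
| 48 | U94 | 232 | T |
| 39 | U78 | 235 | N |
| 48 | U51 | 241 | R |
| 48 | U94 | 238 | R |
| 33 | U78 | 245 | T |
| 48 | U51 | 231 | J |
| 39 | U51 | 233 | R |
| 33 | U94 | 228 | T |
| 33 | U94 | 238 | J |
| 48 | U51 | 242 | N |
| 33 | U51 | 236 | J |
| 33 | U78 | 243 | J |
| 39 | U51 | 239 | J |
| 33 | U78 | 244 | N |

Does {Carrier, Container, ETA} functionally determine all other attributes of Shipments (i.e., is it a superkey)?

Yes

All 15 rows have distinct {Carrier, Container, ETA} values, so {Carrier, Container, ETA} → (all attributes) holds and {Carrier, Container, ETA} is a superkey.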